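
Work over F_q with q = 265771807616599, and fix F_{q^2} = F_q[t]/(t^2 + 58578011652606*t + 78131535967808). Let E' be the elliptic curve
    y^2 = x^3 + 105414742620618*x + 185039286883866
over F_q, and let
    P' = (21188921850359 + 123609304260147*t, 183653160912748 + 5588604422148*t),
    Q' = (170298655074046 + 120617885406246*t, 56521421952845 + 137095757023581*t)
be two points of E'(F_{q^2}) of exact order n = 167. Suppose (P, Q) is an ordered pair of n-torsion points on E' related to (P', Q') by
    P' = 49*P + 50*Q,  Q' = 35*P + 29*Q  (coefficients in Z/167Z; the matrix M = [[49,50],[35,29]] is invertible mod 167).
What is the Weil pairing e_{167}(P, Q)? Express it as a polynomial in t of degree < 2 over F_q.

7763128667616 + 30433916459307*t

Under M = [[49,50],[35,29]] in GL_2(Z/167), e_{167}(P',Q') = e_{167}(P,Q)^(49*29-50*35 mod 167).
49*29 - 50*35 = -329; reduced mod 167: det = 5, inverse 67.
Double-and-add over 10100111: 8-1 doublings, 5-1 additions; each step l_{T,T}/v_{2T} or l_{T,P'}/v at Q'+S for random S.
e_{167}(P',Q') = 62735968278356 + 65699381939250*t.
Finally e_{167}(P,Q) = 7763128667616 + 30433916459307*t.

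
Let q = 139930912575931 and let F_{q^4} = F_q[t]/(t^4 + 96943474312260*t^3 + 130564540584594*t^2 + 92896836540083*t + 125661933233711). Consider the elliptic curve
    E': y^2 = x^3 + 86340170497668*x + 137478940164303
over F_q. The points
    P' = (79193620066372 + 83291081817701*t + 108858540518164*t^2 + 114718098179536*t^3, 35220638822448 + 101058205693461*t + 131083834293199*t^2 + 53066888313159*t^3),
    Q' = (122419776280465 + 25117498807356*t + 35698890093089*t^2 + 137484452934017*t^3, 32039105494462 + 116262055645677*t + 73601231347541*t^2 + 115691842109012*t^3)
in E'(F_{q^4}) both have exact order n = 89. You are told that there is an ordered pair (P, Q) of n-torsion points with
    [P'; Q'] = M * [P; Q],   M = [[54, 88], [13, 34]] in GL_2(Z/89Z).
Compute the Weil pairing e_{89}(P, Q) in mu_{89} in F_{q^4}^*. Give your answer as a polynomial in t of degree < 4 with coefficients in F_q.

76103056972843 + 110501801350040*t + 96082181658777*t^2 + 65006239616113*t^3

e_{89}(aP+bQ,cP+dQ) = e_{89}(P,Q)^(ad-bc); with (a,b,c,d)=(54,88,13,34) this gives the det-89 law.
det M = 54*34 - 88*13 = 692 = 69 (mod 89); 69^{-1} = 40 (mod 89).
Double-and-add over 1011001: 7-1 doublings, 4-1 additions; each step l_{T,T}/v_{2T} or l_{T,P'}/v at Q'+S for random S.
f_P(D_Q)/f_Q(D_P) = 110623679330633 + 51799528251070*t + 70039538881445*t^2 + 29776873697742*t^3.
Finally e_{89}(P,Q) = 76103056972843 + 110501801350040*t + 96082181658777*t^2 + 65006239616113*t^3.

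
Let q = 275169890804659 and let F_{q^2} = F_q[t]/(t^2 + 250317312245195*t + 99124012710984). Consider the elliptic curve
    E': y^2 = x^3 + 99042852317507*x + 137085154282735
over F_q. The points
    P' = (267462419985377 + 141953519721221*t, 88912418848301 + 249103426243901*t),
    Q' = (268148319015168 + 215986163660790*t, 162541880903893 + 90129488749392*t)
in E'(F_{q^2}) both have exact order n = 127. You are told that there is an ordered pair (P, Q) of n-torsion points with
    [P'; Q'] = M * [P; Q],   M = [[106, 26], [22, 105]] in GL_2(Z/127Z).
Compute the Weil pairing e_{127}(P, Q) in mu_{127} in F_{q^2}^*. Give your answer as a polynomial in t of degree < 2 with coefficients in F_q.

e_{127}(aP+bQ,cP+dQ) = e_{127}(P,Q)^(ad-bc); with (a,b,c,d)=(106,26,22,105) this gives the det-127 law.
Hence e(P,Q) = e(P',Q')^{15} where 15 = 17^{-1} mod 127.
Run Miller on y^2=x^3+99042852317507*x+137085154282735 over F_{275169890804659}: ladder 1111111 (7 bits); e = f_P(D_Q)/f_Q(D_P).
e_{127}(P',Q') = 239605854922153 + 130406426758222*t.
Finally e_{127}(P,Q) = 130432336246452 + 230765315843608*t.

130432336246452 + 230765315843608*t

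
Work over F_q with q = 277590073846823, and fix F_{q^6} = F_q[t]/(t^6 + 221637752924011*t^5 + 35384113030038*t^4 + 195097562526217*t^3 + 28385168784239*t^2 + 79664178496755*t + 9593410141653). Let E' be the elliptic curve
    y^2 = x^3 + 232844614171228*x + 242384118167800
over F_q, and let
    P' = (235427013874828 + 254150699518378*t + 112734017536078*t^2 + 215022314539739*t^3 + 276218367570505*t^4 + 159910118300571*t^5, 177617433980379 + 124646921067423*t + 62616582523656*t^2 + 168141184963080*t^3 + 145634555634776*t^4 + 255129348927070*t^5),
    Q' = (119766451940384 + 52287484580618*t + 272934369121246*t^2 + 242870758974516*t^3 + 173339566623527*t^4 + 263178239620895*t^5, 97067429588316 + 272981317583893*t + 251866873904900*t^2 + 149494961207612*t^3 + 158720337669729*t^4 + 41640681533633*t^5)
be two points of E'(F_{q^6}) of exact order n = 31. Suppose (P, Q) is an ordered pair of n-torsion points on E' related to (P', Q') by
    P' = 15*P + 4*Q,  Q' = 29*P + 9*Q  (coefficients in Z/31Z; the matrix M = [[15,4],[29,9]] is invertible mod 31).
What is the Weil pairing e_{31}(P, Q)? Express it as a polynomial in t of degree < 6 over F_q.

35670076790677 + 22229862791467*t + 213123641746736*t^2 + 119407038529367*t^3 + 2258377257065*t^4 + 11828226094740*t^5

The 31-Weil pairing on E[31] over F_{277590073846823} is alternating-bilinear: e_{31}(P',Q') = e_{31}(P,Q)^det(M).
15*9 - 4*29 = 19; reduced mod 31: det = 19, inverse 18.
Double-and-add over 11111: 5-1 doublings, 5-1 additions; each step l_{T,T}/v_{2T} or l_{T,P'}/v at Q'+S for random S.
f_P(D_Q)/f_Q(D_P) = 172564409613745 + 35739727161268*t + 101213768258881*t^2 + 103936186004472*t^3 + 42878483805913*t^4 + 37511740295226*t^5.
Thus e_{31}(P,Q) = 35670076790677 + 22229862791467*t + 213123641746736*t^2 + 119407038529367*t^3 + 2258377257065*t^4 + 11828226094740*t^5.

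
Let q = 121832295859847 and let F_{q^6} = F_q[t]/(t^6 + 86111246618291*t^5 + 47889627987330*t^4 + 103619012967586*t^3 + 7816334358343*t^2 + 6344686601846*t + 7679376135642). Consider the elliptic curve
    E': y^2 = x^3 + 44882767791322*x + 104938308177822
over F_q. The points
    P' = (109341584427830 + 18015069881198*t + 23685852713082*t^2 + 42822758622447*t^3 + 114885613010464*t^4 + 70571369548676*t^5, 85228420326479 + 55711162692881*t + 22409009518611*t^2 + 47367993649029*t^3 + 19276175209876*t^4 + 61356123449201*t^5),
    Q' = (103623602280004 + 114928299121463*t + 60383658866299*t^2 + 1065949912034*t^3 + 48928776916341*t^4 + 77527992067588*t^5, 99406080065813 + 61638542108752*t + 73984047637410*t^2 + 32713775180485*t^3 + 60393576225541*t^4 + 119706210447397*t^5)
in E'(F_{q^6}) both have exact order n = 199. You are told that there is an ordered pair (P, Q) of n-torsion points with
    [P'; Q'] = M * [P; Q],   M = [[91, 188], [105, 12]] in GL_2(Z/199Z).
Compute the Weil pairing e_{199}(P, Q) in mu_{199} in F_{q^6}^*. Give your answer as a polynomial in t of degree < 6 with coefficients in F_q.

90661322705327 + 79114461979429*t + 100223006531025*t^2 + 91542085728058*t^3 + 4804373826446*t^4 + 16346889438187*t^5

e_{199} is bilinear + alternating on E[199], so e_{199}(91*P + 188*Q, 105*P + 12*Q) = e_{199}(P,Q)^(91*12-188*105).
det M = 91*12 - 188*105 = -18648 = 58 (mod 199); 58^{-1} = 175 (mod 199).
Run Miller on y^2=x^3+44882767791322*x+104938308177822 over F_{121832295859847}: ladder 11000111 (8 bits); e = f_P(D_Q)/f_Q(D_P).
So e_{199}(P',Q') = 88211525052130 + 13080977232796*t + 31816071238591*t^2 + 26923426485407*t^3 + 103486783698087*t^4 + 80395167900825*t^5.
Thus e_{199}(P,Q) = 90661322705327 + 79114461979429*t + 100223006531025*t^2 + 91542085728058*t^3 + 4804373826446*t^4 + 16346889438187*t^5.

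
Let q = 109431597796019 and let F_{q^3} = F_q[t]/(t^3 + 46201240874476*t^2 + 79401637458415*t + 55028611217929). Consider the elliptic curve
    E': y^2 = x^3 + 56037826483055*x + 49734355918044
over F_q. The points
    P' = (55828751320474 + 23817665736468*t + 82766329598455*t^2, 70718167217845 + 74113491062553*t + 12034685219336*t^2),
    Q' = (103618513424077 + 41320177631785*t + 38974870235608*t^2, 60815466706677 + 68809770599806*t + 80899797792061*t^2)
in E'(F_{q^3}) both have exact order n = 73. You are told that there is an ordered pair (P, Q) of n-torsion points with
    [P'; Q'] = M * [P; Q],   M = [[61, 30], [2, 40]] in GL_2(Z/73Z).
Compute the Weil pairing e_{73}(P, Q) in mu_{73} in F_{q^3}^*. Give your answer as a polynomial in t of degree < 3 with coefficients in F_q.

109088037572171 + 57851839781130*t + 66238495947480*t^2

e_{73}(aP+bQ,cP+dQ) = e_{73}(P,Q)^(ad-bc); with (a,b,c,d)=(61,30,2,40) this gives the det-73 law.
Hence e(P,Q) = e(P',Q')^{5} where 5 = 44^{-1} mod 73.
7-bit Miller (1001001) on E'/F_{109431597796019} with a'=56037826483055, b'=49734355918044: accumulate tangent/chord ratios at Q'+S and P'+S'.
So e_{73}(P',Q') = 82620346253342 + 18044488215994*t + 52854782773066*t^2.
Thus e_{73}(P,Q) = 109088037572171 + 57851839781130*t + 66238495947480*t^2.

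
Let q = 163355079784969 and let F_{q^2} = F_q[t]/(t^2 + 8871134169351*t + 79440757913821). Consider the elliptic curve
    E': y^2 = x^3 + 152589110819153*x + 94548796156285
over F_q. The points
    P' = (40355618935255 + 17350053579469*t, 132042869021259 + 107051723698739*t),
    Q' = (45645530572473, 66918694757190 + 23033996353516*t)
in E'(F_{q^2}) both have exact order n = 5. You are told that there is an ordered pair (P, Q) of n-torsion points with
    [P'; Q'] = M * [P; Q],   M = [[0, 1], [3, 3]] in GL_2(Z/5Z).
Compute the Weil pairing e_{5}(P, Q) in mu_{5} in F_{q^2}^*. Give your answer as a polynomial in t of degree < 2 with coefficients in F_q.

e_{5} is bilinear + alternating on E[5], so e_{5}(1*Q, 3*P + 3*Q) = e_{5}(P,Q)^(0*3-1*3).
det M = 0*3 - 1*3 = -3 = 2 (mod 5); 2^{-1} = 3 (mod 5).
n = 5 = (101)_2 (3 bits, wt 2); accumulate f_{5,P'}(Q'+S)/f_{5,P'}(S) along the 2-step ladder.
Result: e(P',Q') = 105164621371649 + 119912334615054*t.
Hence e(P,Q) = 61351407165304 + 87713019065915*t in F_{163355079784969^2}^*.

61351407165304 + 87713019065915*t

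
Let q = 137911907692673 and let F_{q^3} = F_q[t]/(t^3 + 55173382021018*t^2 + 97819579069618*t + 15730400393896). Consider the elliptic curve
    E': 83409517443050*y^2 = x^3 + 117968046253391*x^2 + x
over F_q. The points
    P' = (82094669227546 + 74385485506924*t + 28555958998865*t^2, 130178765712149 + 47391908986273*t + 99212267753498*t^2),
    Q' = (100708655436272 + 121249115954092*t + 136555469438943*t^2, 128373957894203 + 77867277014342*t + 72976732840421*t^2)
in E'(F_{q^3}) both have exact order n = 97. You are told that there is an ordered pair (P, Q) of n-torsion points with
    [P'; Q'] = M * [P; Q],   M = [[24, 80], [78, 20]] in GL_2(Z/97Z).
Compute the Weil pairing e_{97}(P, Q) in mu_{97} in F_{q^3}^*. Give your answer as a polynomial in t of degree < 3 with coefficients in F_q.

Since e_{97}(P,P)=e_{97}(Q,Q)=1 and e_{97}(Q,P)=e_{97}(P,Q)^{-1}, expanding e_{97}(24*P + 80*Q,78*P + 20*Q) leaves e(P,Q)^det(M).
So e_{97}(P,Q) = e_{97}(P',Q')^{76}, since 60*76 = 1 mod 97.
Set x_W=29898850408959*u+59739933612208, y_W=29898850408959*v; then E': y_W^2=x_W^3+83345763239974*x_W.
Miller loop for e_{97} over F_{137911907692673^3}: bits of 97 = 1100001; 6 double steps + 2 add steps, l/v at each.
So e_{97}(P',Q') = 53862897928957 + 135058972516267*t + 59036367120086*t^2.
Thus e_{97}(P,Q) = 101134647284461 + 3093858374456*t + 57369226319043*t^2.

101134647284461 + 3093858374456*t + 57369226319043*t^2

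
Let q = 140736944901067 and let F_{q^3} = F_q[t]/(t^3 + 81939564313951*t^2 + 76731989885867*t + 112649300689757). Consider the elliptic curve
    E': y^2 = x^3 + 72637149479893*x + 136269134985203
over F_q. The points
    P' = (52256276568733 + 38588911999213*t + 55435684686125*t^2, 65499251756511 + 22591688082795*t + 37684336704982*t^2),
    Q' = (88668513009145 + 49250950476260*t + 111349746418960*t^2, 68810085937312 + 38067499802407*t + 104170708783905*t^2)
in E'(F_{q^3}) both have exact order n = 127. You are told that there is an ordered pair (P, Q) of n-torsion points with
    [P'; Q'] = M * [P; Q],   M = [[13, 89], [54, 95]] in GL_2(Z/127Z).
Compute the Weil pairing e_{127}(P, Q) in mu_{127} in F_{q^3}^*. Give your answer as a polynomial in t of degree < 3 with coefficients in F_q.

131638782867081 + 50218024790296*t + 134532450076856*t^2

The 127-Weil pairing on E[127] over F_{140736944901067} is alternating-bilinear: e_{127}(P',Q') = e_{127}(P,Q)^det(M).
So e_{127}(P,Q) = e_{127}(P',Q')^{110}, since 112*110 = 1 mod 127.
Double-and-add over 1111111: 7-1 doublings, 7-1 additions; each step l_{T,T}/v_{2T} or l_{T,P'}/v at Q'+S for random S.
The quotient is 139609655474990 + 12421975167809*t + 3723837655146*t^2.
Raise to 110: e(P,Q) = 131638782867081 + 50218024790296*t + 134532450076856*t^2 in mu_{127}.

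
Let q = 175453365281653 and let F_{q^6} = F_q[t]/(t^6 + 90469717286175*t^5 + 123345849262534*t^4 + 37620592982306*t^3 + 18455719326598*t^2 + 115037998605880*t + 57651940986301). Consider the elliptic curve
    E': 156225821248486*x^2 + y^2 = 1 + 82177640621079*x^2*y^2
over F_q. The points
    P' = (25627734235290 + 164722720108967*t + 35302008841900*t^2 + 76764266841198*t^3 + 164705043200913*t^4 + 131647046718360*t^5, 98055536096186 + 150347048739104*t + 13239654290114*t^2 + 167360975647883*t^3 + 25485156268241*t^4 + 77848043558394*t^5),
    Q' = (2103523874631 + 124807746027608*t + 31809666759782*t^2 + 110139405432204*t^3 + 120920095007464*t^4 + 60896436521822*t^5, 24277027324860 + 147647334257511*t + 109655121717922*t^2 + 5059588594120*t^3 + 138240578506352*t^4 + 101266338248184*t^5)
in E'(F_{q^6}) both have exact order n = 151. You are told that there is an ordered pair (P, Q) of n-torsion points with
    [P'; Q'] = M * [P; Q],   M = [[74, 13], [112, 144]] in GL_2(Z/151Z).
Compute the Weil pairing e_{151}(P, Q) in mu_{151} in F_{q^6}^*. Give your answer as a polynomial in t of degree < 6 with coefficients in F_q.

e_{151} is bilinear + alternating on E[151], so e_{151}(74*P + 13*Q, 112*P + 144*Q) = e_{151}(P,Q)^(74*144-13*112).
Inverting 140 mod 151: 96. Thus e_{151}(P,Q) = e(P',Q')^{96}.
Edwards->Montgomery: u=(1+y)/(1-y), v=u/x -> 88994881846967v^2=u^3+102784918944243u^2+u; then x_W=62375386477265u+10491682764652: y^2=x^3+134745554712924*x+119163533709504.
Miller loop for e_{151} over F_{175453365281653^6}: bits of 151 = 10010111; 7 double steps + 4 add steps, l/v at each.
The quotient is 121122629617891 + 97143789040799*t + 76654604671839*t^2 + 117720828984002*t^3 + 12562015195572*t^4 + 148303342910140*t^5.
Finally e_{151}(P,Q) = 133291659329379 + 131411608897908*t + 57030285240576*t^2 + 73520349723324*t^3 + 49650874202822*t^4 + 131233843953083*t^5.

133291659329379 + 131411608897908*t + 57030285240576*t^2 + 73520349723324*t^3 + 49650874202822*t^4 + 131233843953083*t^5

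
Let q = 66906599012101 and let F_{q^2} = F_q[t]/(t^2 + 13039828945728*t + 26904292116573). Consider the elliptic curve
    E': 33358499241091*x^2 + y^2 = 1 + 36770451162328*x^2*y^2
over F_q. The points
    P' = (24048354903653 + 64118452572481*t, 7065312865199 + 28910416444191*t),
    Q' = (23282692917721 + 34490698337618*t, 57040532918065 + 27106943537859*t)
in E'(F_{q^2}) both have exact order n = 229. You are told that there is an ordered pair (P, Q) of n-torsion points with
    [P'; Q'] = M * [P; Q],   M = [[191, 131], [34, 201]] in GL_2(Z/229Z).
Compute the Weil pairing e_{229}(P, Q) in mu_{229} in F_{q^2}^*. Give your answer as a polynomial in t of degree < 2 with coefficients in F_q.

50292110899784 + 8960831898820*t

The 229-Weil pairing on E[229] over F_{66906599012101} is alternating-bilinear: e_{229}(P',Q') = e_{229}(P,Q)^det(M).
det M = 191*201 - 131*34 = 33937 = 45 (mod 229); 45^{-1} = 56 (mod 229).
Edwards a_E,d_E -> Montgomery A=41986929090144,B=36521821210665 -> Weierstrass 61748016787054,15530760702067 via alpha=22839258235920,beta=15873661772716.
Build f_{229,P'} and f_{229,Q'} via the 8-bit ladder of 229=11100101_2; evaluate at shifted divisors; quotient in F_{66906599012101^2}.
f_P(D_Q)/f_Q(D_P) = 3268512133373 + 55487799771425*t.
Finally e_{229}(P,Q) = 50292110899784 + 8960831898820*t.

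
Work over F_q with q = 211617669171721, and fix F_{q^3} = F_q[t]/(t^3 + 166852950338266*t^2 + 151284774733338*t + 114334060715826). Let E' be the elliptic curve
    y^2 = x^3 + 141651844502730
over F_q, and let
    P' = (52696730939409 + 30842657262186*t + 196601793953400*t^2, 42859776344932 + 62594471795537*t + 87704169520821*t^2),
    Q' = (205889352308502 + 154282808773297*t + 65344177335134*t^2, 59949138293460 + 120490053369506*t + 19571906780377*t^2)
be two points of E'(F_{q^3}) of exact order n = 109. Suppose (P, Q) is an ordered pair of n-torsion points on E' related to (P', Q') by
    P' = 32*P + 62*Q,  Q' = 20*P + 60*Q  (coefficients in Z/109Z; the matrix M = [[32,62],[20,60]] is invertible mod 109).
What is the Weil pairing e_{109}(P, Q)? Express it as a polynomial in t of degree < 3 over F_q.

e_{109} is bilinear + alternating on E[109], so e_{109}(32*P + 62*Q, 20*P + 60*Q) = e_{109}(P,Q)^(32*60-62*20).
det M = 32*60 - 62*20 = 680 = 26 (mod 109); 26^{-1} = 21 (mod 109).
Run Miller on y^2=x^3+141651844502730 over F_{211617669171721}: ladder 1101101 (7 bits); e = f_P(D_Q)/f_Q(D_P).
So e_{109}(P',Q') = 9399235983274 + 126793763572836*t + 99346830811741*t^2.
Finally e_{109}(P,Q) = 41139026066199 + 101472817998246*t + 156336078207709*t^2.

41139026066199 + 101472817998246*t + 156336078207709*t^2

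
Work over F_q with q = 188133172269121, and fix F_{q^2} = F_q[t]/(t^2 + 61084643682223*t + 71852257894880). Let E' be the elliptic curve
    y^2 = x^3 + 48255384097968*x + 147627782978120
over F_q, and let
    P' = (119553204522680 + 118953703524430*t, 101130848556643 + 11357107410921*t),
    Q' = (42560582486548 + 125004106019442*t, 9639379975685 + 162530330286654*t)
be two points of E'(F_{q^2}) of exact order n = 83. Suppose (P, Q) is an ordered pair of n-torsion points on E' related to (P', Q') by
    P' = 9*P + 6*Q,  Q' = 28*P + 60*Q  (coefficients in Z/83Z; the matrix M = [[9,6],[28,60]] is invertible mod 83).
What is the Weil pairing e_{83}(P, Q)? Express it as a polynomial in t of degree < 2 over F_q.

143867615890661 + 70063123339966*t

e_{83}(aP+bQ,cP+dQ) = e_{83}(P,Q)^(ad-bc); with (a,b,c,d)=(9,6,28,60) this gives the det-83 law.
9*60 - 6*28 = 372; reduced mod 83: det = 40, inverse 27.
Double-and-add over 1010011: 7-1 doublings, 4-1 additions; each step l_{T,T}/v_{2T} or l_{T,P'}/v at Q'+S for random S.
Miller gives e_{83}(P',Q') = 4781416936390 + 124311055449294*t in F_{188133172269121^2}.
Raise to 27: e(P,Q) = 143867615890661 + 70063123339966*t in mu_{83}.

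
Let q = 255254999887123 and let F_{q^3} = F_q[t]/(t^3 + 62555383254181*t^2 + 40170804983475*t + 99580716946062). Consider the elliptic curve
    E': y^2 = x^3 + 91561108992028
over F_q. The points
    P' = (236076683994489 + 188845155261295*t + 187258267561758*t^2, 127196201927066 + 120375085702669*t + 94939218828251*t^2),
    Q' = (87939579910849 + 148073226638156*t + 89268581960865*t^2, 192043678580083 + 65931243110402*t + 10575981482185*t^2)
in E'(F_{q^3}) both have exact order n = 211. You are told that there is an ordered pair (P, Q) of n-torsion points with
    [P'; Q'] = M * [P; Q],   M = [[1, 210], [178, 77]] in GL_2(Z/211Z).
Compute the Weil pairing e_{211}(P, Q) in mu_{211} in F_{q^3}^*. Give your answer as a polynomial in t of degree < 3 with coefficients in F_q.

e_{211} is bilinear + alternating on E[211], so e_{211}(1*P + 210*Q, 178*P + 77*Q) = e_{211}(P,Q)^(1*77-210*178).
1*77 - 210*178 = -37303; reduced mod 211: det = 44, inverse 24.
Build f_{211,P'} and f_{211,Q'} via the 8-bit ladder of 211=11010011_2; evaluate at shifted divisors; quotient in F_{255254999887123^3}.
f_P(D_Q)/f_Q(D_P) = 47728527189738 + 228639043849950*t + 163948624950182*t^2.
Hence e(P,Q) = 93242616827027 + 64033562486911*t + 82348234659865*t^2 in F_{255254999887123^3}^*.

93242616827027 + 64033562486911*t + 82348234659865*t^2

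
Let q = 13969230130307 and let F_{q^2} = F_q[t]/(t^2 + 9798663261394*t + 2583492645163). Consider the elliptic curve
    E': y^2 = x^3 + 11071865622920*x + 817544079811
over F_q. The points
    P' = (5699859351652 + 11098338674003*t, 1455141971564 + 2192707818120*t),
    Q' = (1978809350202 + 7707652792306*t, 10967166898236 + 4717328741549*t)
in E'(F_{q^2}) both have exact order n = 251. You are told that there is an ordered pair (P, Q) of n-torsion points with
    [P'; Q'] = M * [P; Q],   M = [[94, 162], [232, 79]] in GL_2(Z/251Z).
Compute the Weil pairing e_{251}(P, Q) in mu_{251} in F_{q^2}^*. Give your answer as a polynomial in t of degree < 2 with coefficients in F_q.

The 251-Weil pairing on E[251] over F_{13969230130307} is alternating-bilinear: e_{251}(P',Q') = e_{251}(P,Q)^det(M).
det M = 94*79 - 162*232 = -30158 = 213 (mod 251); 213^{-1} = 33 (mod 251).
Run Miller on y^2=x^3+11071865622920*x+817544079811 over F_{13969230130307}: ladder 11111011 (8 bits); e = f_P(D_Q)/f_Q(D_P).
f_P(D_Q)/f_Q(D_P) = 10270980525789 + 70927748039*t.
Thus e_{251}(P,Q) = 4689958274967 + 6768103140854*t.

4689958274967 + 6768103140854*t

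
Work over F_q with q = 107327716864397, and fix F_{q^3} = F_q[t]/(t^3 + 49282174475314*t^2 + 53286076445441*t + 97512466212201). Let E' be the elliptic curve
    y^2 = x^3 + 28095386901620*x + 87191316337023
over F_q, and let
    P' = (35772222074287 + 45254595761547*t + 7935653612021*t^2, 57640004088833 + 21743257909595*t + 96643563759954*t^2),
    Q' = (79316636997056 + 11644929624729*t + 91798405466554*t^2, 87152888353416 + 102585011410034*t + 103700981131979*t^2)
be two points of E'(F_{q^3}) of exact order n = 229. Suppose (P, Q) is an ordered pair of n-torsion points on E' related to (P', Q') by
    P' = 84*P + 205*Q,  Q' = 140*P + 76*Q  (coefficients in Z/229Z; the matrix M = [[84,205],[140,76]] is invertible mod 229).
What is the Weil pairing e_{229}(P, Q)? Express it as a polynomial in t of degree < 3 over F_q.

46368503243504 + 85018941118560*t + 52062595881134*t^2

e_{229}(aP+bQ,cP+dQ) = e_{229}(P,Q)^(ad-bc); with (a,b,c,d)=(84,205,140,76) this gives the det-229 law.
det M = 84*76 - 205*140 = -22316 = 126 (mod 229); 126^{-1} = 20 (mod 229).
n = 229 = (11100101)_2 (8 bits, wt 5); accumulate f_{229,P'}(Q'+S)/f_{229,P'}(S) along the 7-step ladder.
The quotient is 17964115206034 + 14964635251388*t + 8834140631100*t^2.
Thus e_{229}(P,Q) = 46368503243504 + 85018941118560*t + 52062595881134*t^2.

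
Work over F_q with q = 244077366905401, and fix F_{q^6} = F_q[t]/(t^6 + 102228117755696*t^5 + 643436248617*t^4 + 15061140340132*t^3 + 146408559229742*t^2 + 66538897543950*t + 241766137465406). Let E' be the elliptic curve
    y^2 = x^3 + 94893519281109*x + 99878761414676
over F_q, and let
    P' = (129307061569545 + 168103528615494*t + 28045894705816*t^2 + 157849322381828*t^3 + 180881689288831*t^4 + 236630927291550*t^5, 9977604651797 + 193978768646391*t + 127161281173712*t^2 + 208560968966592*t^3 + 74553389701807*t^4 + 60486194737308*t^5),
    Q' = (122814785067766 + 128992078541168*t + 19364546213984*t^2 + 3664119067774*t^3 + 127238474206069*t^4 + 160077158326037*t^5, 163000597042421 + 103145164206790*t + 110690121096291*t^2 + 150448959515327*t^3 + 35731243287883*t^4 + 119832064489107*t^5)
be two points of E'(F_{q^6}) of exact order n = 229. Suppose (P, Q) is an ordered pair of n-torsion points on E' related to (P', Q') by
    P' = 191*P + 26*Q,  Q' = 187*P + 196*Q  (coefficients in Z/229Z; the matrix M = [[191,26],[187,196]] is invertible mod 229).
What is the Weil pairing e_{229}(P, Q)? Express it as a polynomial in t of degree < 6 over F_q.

172213924018514 + 122987640967087*t + 12538533899492*t^2 + 83705233033566*t^3 + 178174677149145*t^4 + 237892342337040*t^5

The 229-Weil pairing on E[229] over F_{244077366905401} is alternating-bilinear: e_{229}(P',Q') = e_{229}(P,Q)^det(M).
det M = 191*196 - 26*187 = 32574 = 56 (mod 229); 56^{-1} = 45 (mod 229).
Double-and-add over 11100101: 8-1 doublings, 5-1 additions; each step l_{T,T}/v_{2T} or l_{T,P'}/v at Q'+S for random S.
Miller gives e_{229}(P',Q') = 191486818245986 + 41258701032384*t + 171099434937101*t^2 + 91439175885490*t^3 + 152300744843448*t^4 + 22340779738036*t^5 in F_{244077366905401^6}.
Hence e(P,Q) = 172213924018514 + 122987640967087*t + 12538533899492*t^2 + 83705233033566*t^3 + 178174677149145*t^4 + 237892342337040*t^5 in F_{244077366905401^6}^*.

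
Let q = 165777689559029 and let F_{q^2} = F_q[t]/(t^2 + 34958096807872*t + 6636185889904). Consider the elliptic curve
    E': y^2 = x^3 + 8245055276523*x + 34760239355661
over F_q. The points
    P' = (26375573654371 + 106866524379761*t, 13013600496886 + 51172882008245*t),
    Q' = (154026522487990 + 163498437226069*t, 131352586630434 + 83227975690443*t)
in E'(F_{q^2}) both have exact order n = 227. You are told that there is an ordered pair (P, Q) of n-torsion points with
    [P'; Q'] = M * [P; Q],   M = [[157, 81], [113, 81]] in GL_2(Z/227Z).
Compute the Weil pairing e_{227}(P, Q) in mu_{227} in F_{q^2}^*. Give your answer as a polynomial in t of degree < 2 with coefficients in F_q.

Since e_{227}(P,P)=e_{227}(Q,Q)=1 and e_{227}(Q,P)=e_{227}(P,Q)^{-1}, expanding e_{227}(157*P + 81*Q,113*P + 81*Q) leaves e(P,Q)^det(M).
det M = 157*81 - 81*113 = 3564 = 159 (mod 227); 159^{-1} = 10 (mod 227).
n = 227 = (11100011)_2 (8 bits, wt 5); accumulate f_{227,P'}(Q'+S)/f_{227,P'}(S) along the 7-step ladder.
f_P(D_Q)/f_Q(D_P) = 109317981343794 + 38637025962265*t.
Hence e(P,Q) = 114473391982876 + 48165815805474*t in F_{165777689559029^2}^*.

114473391982876 + 48165815805474*t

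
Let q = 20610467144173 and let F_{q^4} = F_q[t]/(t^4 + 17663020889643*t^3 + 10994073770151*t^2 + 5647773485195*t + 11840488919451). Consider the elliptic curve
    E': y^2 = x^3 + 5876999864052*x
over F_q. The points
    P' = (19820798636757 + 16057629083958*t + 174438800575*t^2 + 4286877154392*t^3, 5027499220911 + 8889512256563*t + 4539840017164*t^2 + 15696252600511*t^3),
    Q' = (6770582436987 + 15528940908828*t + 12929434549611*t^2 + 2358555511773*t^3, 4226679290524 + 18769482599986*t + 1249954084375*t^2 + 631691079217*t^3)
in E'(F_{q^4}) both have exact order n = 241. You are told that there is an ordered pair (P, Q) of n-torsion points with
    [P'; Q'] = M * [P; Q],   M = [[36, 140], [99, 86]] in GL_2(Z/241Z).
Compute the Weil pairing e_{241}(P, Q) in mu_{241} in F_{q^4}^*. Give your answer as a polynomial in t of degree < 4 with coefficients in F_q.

Alternating bilinearity on E[241] (values in mu_{241} in F_{20610467144173^4}) gives e(P',Q') = e(P,Q)^det(M).
Inverting 81 mod 241: 122. Thus e_{241}(P,Q) = e(P',Q')^{122}.
8-bit Miller (11110001) on E'/F_{20610467144173} with a'=5876999864052, b'=0: accumulate tangent/chord ratios at Q'+S and P'+S'.
So e_{241}(P',Q') = 12301893234044 + 8186851681200*t + 4320777593316*t^2 + 20114828694422*t^3.
e_{241}(P,Q) = (12301893234044 + 8186851681200*t + 4320777593316*t^2 + 20114828694422*t^3)^{122} = 12646665911860 + 966088848497*t + 15337250734836*t^2 + 5397646048398*t^3.

12646665911860 + 966088848497*t + 15337250734836*t^2 + 5397646048398*t^3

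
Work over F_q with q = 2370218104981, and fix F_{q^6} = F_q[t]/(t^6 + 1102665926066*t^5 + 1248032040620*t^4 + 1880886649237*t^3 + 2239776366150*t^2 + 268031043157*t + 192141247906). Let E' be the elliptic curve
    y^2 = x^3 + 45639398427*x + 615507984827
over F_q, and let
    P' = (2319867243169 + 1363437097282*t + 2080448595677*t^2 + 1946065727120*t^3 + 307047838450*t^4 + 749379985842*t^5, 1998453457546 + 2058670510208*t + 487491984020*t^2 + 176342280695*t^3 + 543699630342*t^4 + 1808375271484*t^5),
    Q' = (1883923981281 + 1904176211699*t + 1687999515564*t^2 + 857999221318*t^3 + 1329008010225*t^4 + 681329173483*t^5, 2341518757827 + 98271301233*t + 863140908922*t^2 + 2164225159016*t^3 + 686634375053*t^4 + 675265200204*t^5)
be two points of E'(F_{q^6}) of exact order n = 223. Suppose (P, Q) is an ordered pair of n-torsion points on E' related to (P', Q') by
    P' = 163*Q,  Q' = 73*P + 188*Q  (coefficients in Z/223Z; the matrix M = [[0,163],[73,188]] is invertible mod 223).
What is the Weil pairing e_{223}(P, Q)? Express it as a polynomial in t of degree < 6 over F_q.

e_{223}(aP+bQ,cP+dQ) = e_{223}(P,Q)^(ad-bc); with (a,b,c,d)=(0,163,73,188) this gives the det-223 law.
det(M) mod 223 = 143; its inverse in (Z/223)^* is 131 (check: 143*131 mod 223 = 1).
8-bit Miller (11011111) on E'/F_{2370218104981} with a'=45639398427, b'=615507984827: accumulate tangent/chord ratios at Q'+S and P'+S'.
Result: e(P',Q') = 2104601176359 + 450300910786*t + 897679123477*t^2 + 507243027822*t^3 + 1882590059555*t^4 + 178498299484*t^5.
Raise to 131: e(P,Q) = 1480616197471 + 1029181412784*t + 1564987985361*t^2 + 867442263105*t^3 + 1074280434182*t^4 + 692750389557*t^5 in mu_{223}.

1480616197471 + 1029181412784*t + 1564987985361*t^2 + 867442263105*t^3 + 1074280434182*t^4 + 692750389557*t^5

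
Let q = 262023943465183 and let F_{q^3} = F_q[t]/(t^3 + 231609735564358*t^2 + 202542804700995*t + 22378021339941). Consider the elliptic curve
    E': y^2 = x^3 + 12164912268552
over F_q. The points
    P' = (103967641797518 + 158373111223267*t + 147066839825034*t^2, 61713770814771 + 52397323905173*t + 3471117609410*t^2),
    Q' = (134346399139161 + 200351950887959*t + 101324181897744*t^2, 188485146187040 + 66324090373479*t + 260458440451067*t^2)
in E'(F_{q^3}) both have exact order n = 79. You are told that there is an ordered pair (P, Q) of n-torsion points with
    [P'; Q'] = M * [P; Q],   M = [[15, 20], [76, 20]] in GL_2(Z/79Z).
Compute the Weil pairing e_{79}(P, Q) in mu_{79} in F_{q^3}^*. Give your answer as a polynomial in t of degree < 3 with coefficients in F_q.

Under M = [[15,20],[76,20]] in GL_2(Z/79), e_{79}(P',Q') = e_{79}(P,Q)^(15*20-20*76 mod 79).
det(M) mod 79 = 44; its inverse in (Z/79)^* is 9 (check: 44*9 mod 79 = 1).
7-bit Miller (1001111) on E'/F_{262023943465183} with a'=0, b'=12164912268552: accumulate tangent/chord ratios at Q'+S and P'+S'.
The quotient is 191910323319230 + 216507053140394*t + 8016117542045*t^2.
Finally e_{79}(P,Q) = 219315383435928 + 245973180396595*t + 194952478138319*t^2.

219315383435928 + 245973180396595*t + 194952478138319*t^2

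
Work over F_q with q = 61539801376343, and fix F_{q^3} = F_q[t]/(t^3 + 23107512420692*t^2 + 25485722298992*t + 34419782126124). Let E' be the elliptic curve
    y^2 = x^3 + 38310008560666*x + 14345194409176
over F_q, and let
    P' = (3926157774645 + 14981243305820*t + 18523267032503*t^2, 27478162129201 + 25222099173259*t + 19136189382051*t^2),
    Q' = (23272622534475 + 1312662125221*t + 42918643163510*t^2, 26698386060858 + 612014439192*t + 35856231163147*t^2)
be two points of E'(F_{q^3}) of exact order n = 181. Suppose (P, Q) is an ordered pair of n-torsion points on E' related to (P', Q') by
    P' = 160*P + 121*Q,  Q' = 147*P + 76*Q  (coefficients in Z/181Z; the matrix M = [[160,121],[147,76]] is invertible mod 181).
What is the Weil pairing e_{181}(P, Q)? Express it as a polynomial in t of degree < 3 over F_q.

Since e_{181}(P,P)=e_{181}(Q,Q)=1 and e_{181}(Q,P)=e_{181}(P,Q)^{-1}, expanding e_{181}(160*P + 121*Q,147*P + 76*Q) leaves e(P,Q)^det(M).
Hence e(P,Q) = e(P',Q')^{147} where 147 = 165^{-1} mod 181.
Double-and-add over 10110101: 8-1 doublings, 5-1 additions; each step l_{T,T}/v_{2T} or l_{T,P'}/v at Q'+S for random S.
So e_{181}(P',Q') = 57029837799300 + 44122534817431*t + 22600760490890*t^2.
Finally e_{181}(P,Q) = 41428922783506 + 9344674891522*t + 7108947130399*t^2.

41428922783506 + 9344674891522*t + 7108947130399*t^2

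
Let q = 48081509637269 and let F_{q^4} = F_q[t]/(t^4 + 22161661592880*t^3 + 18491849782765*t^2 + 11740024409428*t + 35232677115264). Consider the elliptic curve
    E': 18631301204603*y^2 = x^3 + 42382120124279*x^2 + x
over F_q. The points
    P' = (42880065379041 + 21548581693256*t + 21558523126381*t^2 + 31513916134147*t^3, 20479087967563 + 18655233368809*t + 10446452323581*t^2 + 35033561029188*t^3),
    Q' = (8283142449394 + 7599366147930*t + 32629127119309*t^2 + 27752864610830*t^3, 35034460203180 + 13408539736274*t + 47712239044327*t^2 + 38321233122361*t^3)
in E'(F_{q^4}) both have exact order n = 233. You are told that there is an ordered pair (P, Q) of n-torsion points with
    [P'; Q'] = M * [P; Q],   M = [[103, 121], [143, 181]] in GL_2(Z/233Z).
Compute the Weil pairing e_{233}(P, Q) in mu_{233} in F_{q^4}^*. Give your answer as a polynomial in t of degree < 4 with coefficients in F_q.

Alternating bilinearity on E[233] (values in mu_{233} in F_{48081509637269^4}) gives e(P',Q') = e(P,Q)^det(M).
Inverting 175 mod 233: 4. Thus e_{233}(P,Q) = e(P',Q')^{4}.
Montgomery->Weierstrass: x_W = 9389073801451*x+46458980839944, y_W=9389073801451*y on F_{48081509637269}; lands on y^2=x^3+11545707569797*x+7304158145993.
8-bit Miller (11101001) on E'/F_{48081509637269} with a'=11545707569797, b'=7304158145993: accumulate tangent/chord ratios at Q'+S and P'+S'.
Result: e(P',Q') = 32077183866059 + 6190227251351*t + 15589793745302*t^2 + 15776621375763*t^3.
e_{233}(P,Q) = (32077183866059 + 6190227251351*t + 15589793745302*t^2 + 15776621375763*t^3)^{4} = 15807253920960 + 4662796363674*t + 2884570553701*t^2 + 6143612377402*t^3.

15807253920960 + 4662796363674*t + 2884570553701*t^2 + 6143612377402*t^3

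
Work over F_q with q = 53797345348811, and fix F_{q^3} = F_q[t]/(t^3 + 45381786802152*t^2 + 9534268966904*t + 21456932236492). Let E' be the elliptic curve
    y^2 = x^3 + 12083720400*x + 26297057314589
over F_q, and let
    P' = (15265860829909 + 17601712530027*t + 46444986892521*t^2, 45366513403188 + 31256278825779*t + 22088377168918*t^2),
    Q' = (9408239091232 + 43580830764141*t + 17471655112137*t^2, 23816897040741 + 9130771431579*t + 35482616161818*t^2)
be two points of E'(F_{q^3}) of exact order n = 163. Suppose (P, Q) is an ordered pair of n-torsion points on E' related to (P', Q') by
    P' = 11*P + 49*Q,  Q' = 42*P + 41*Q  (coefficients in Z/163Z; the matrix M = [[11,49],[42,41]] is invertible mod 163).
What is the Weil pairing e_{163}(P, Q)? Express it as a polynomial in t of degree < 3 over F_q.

34898357124704 + 32978024307496*t + 41825089968540*t^2

Since e_{163}(P,P)=e_{163}(Q,Q)=1 and e_{163}(Q,P)=e_{163}(P,Q)^{-1}, expanding e_{163}(11*P + 49*Q,42*P + 41*Q) leaves e(P,Q)^det(M).
det M = 11*41 - 49*42 = -1607 = 23 (mod 163); 23^{-1} = 78 (mod 163).
n = 163 = (10100011)_2 (8 bits, wt 4); accumulate f_{163,P'}(Q'+S)/f_{163,P'}(S) along the 7-step ladder.
f_P(D_Q)/f_Q(D_P) = 21401536337664 + 4951156029902*t + 7083428165890*t^2.
Finally e_{163}(P,Q) = 34898357124704 + 32978024307496*t + 41825089968540*t^2.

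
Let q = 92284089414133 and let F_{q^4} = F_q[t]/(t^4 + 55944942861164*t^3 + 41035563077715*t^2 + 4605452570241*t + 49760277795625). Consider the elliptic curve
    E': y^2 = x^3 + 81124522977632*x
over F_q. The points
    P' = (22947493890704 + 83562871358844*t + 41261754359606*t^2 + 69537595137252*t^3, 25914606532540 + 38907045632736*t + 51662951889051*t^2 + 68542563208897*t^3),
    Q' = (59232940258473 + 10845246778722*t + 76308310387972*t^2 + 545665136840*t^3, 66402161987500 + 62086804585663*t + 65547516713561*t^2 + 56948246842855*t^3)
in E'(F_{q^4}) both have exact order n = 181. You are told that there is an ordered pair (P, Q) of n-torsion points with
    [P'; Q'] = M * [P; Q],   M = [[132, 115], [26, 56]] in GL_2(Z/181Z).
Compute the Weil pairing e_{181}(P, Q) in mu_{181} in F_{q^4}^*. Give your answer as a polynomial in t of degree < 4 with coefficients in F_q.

e_{181} is bilinear + alternating on E[181], so e_{181}(132*P + 115*Q, 26*P + 56*Q) = e_{181}(P,Q)^(132*56-115*26).
det(M) mod 181 = 58; its inverse in (Z/181)^* is 103 (check: 58*103 mod 181 = 1).
Miller loop for e_{181} over F_{92284089414133^4}: bits of 181 = 10110101; 7 double steps + 4 add steps, l/v at each.
Result: e(P',Q') = 44907651821899 + 92250135886614*t + 47828056783642*t^2 + 60773855572635*t^3.
Hence e(P,Q) = 37234735794420 + 41566532652772*t + 43343037214210*t^2 + 83282197854202*t^3 in F_{92284089414133^4}^*.

37234735794420 + 41566532652772*t + 43343037214210*t^2 + 83282197854202*t^3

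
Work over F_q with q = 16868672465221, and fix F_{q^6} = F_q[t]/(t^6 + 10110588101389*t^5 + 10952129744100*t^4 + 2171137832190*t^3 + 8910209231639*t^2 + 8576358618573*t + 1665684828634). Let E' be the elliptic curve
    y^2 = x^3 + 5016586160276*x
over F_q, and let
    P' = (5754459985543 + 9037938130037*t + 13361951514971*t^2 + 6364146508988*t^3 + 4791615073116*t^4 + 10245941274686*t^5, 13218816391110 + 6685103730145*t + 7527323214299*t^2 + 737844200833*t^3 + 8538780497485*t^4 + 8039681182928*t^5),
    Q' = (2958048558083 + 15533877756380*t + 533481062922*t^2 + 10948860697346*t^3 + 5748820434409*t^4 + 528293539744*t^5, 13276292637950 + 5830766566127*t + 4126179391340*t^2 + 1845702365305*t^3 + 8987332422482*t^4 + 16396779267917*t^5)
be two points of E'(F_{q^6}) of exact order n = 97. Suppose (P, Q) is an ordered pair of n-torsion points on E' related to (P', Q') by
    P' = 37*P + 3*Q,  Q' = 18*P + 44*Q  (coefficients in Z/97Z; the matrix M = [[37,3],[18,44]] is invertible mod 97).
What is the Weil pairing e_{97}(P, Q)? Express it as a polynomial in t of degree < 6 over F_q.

5578581253885 + 11908341595978*t + 639499086193*t^2 + 12405010697818*t^3 + 12138470040715*t^4 + 10585662903839*t^5

Alternating bilinearity on E[97] (values in mu_{97} in F_{16868672465221^6}) gives e(P',Q') = e(P,Q)^det(M).
Inverting 22 mod 97: 75. Thus e_{97}(P,Q) = e(P',Q')^{75}.
n = 97 = (1100001)_2 (7 bits, wt 3); accumulate f_{97,P'}(Q'+S)/f_{97,P'}(S) along the 6-step ladder.
Miller gives e_{97}(P',Q') = 14860544806881 + 4713546916122*t + 16831107204252*t^2 + 7404616770442*t^3 + 7743791776874*t^4 + 11399914986659*t^5 in F_{16868672465221^6}.
Hence e(P,Q) = 5578581253885 + 11908341595978*t + 639499086193*t^2 + 12405010697818*t^3 + 12138470040715*t^4 + 10585662903839*t^5 in F_{16868672465221^6}^*.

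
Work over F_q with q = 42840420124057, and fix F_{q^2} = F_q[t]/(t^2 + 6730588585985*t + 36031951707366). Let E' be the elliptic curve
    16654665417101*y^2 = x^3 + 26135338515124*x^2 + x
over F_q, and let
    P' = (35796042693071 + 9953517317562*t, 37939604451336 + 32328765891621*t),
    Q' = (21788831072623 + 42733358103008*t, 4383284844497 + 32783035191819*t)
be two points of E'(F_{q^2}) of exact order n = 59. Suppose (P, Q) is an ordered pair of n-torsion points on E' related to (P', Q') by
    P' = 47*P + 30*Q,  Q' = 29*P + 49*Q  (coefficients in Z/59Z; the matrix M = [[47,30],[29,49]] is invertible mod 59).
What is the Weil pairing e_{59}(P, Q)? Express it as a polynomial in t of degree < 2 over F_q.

35245753564712 + 26648700130818*t

Since e_{59}(P,P)=e_{59}(Q,Q)=1 and e_{59}(Q,P)=e_{59}(P,Q)^{-1}, expanding e_{59}(47*P + 30*Q,29*P + 49*Q) leaves e(P,Q)^det(M).
Inverting 17 mod 59: 7. Thus e_{59}(P,Q) = e(P',Q')^{7}.
Montgomery->Weierstrass: x_W = 20594730208376*x+42519981135271, y_W=20594730208376*y on F_{42840420124057}; lands on y^2=x^3+7563914175596*x+4004860639063.
n = 59 = (111011)_2 (6 bits, wt 5); accumulate f_{59,P'}(Q'+S)/f_{59,P'}(S) along the 5-step ladder.
The quotient is 19454753006225 + 9793514472083*t.
Hence e(P,Q) = 35245753564712 + 26648700130818*t in F_{42840420124057^2}^*.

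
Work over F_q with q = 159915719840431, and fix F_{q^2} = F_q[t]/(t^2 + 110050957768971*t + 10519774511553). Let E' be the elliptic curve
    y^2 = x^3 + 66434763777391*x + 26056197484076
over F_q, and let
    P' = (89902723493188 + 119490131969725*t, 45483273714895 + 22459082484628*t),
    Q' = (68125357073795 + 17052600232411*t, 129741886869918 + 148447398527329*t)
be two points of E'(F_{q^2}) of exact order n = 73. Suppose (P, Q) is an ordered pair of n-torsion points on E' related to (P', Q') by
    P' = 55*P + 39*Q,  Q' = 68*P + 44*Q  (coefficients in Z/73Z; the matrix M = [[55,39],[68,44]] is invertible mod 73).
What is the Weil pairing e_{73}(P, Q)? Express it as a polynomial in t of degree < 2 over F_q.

e_{73}(aP+bQ,cP+dQ) = e_{73}(P,Q)^(ad-bc); with (a,b,c,d)=(55,39,68,44) this gives the det-73 law.
Hence e(P,Q) = e(P',Q')^{28} where 28 = 60^{-1} mod 73.
7-bit Miller (1001001) on E'/F_{159915719840431} with a'=66434763777391, b'=26056197484076: accumulate tangent/chord ratios at Q'+S and P'+S'.
Miller gives e_{73}(P',Q') = 128748310555393 + 14121488542980*t in F_{159915719840431^2}.
Thus e_{73}(P,Q) = 11579841871099 + 114327731490720*t.

11579841871099 + 114327731490720*t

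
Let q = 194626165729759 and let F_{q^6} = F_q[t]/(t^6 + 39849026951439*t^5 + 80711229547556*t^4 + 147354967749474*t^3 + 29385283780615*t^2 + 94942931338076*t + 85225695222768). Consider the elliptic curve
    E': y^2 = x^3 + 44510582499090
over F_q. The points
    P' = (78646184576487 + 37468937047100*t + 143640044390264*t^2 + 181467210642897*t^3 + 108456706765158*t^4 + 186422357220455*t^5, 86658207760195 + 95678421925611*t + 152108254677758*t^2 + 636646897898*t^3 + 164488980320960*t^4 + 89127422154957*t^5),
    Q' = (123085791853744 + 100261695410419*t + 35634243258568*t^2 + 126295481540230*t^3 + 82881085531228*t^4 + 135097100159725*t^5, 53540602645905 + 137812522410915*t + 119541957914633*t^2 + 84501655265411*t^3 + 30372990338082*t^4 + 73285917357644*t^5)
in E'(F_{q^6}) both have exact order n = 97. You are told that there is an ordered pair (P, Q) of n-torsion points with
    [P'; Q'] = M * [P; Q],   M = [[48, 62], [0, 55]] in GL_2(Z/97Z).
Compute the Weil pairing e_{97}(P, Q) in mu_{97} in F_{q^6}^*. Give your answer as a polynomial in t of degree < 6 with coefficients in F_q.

Under M = [[48,62],[0,55]] in GL_2(Z/97), e_{97}(P',Q') = e_{97}(P,Q)^(48*55-62*0 mod 97).
Inverting 21 mod 97: 37. Thus e_{97}(P,Q) = e(P',Q')^{37}.
Run Miller on y^2=x^3+44510582499090 over F_{194626165729759}: ladder 1100001 (7 bits); e = f_P(D_Q)/f_Q(D_P).
The quotient is 54954617507971 + 62260577362517*t + 54978060467985*t^2 + 63363459780872*t^3 + 77518068080328*t^4 + 67571219629690*t^5.
Thus e_{97}(P,Q) = 36378910605811 + 41002874197503*t + 43126971415378*t^2 + 109832422702915*t^3 + 63882799113248*t^4 + 73239646590460*t^5.

36378910605811 + 41002874197503*t + 43126971415378*t^2 + 109832422702915*t^3 + 63882799113248*t^4 + 73239646590460*t^5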